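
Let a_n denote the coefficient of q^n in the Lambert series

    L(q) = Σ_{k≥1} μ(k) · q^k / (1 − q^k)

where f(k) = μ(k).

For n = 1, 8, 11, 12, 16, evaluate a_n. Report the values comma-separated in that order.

1, 0, 0, 0, 0

d|1:{1}  Σμ=1=1
[q^8] μ(1)=1,μ(2)=-1,μ(4)=0,μ(8)=0 ⇒ 0
q^11  k|11↦μ(k): 1:1 11:-1  a_11=0
n=12: 12·1 6·2 4·3 3·4 2·6 1·12  μ→[0+1+0+(-1)+(-1)+1]=0
[q^16] μ(1)=1,μ(2)=-1,μ(4)=0,μ(8)=0,μ(16)=0 ⇒ 0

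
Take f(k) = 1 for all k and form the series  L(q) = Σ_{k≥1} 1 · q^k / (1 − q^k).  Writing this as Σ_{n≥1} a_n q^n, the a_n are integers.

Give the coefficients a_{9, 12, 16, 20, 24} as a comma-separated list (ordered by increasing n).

[q^9] f(9)=1,f(3)=1,f(1)=1 ⇒ 3
d|12:{1,2,3,4,6,12}  Σf=1+1+1+1+1+1=6
n=16: 1·16 2·8 4·4 8·2 16·1  f→[1+1+1+1+1]=5
n=20: 1·20 2·10 4·5 5·4 10·2 20·1  f→[1+1+1+1+1+1]=6
q^24  k|24↦f(k): 24:1 12:1 8:1 6:1 4:1 3:1 2:1 1:1  a_24=8

3, 6, 5, 6, 8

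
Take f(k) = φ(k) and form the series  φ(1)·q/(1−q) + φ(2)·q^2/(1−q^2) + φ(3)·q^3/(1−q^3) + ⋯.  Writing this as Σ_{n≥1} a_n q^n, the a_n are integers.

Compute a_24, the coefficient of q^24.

n=24: 1·24 2·12 3·8 4·6 6·4 8·3 12·2 24·1  φ→[1+1+2+2+2+4+4+8]=24

a_24 = 24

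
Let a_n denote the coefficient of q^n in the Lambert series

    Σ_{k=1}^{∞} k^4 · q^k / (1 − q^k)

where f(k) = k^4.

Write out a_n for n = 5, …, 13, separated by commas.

d|5:{1,5}  Σf=1+625=626
d|6:{1,2,3,6}  Σf=1+16+81+1296=1394
d|7:{7,1}  Σf=2401+1=2402
d|8:{8,4,2,1}  Σf=4096+256+16+1=4369
[q^9] f(1)=1,f(3)=81,f(9)=6561 ⇒ 6643
n=10: 10·1 5·2 2·5 1·10  f→[10000+625+16+1]=10642
d|11:{11,1}  Σf=14641+1=14642
n=12: 12·1 6·2 4·3 3·4 2·6 1·12  f→[20736+1296+256+81+16+1]=22386
n=13: 1·13 13·1  f→[1+28561]=28562

626, 1394, 2402, 4369, 6643, 10642, 14642, 22386, 28562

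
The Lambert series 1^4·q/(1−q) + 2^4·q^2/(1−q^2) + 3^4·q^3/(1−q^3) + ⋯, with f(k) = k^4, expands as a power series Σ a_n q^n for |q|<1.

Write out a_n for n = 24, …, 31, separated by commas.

[q^24] f(24)=331776,f(12)=20736,f(8)=4096,f(6)=1296,f(4)=256,f(3)=81,f(2)=16,f(1)=1 ⇒ 358258
d|25:{25,5,1}  Σf=390625+625+1=391251
n=26: 26·1 13·2 2·13 1·26  f→[456976+28561+16+1]=485554
d|27:{1,3,9,27}  Σf=1+81+6561+531441=538084
[q^28] f(1)=1,f(2)=16,f(4)=256,f(7)=2401,f(14)=38416,f(28)=614656 ⇒ 655746
[q^29] f(1)=1,f(29)=707281 ⇒ 707282
[q^30] f(30)=810000,f(15)=50625,f(10)=10000,f(6)=1296,f(5)=625,f(3)=81,f(2)=16,f(1)=1 ⇒ 872644
d|31:{31,1}  Σf=923521+1=923522

358258, 391251, 485554, 538084, 655746, 707282, 872644, 923522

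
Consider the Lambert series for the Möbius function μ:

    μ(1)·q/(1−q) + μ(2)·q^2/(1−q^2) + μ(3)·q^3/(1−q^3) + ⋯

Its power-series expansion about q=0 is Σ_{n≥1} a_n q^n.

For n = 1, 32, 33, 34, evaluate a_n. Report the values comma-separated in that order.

d|1:{1}  Σμ=1=1
d|32:{32,16,8,4,2,1}  Σμ=0+0+0+0+(-1)+1=0
[q^33] μ(33)=1,μ(11)=-1,μ(3)=-1,μ(1)=1 ⇒ 0
[q^34] μ(34)=1,μ(17)=-1,μ(2)=-1,μ(1)=1 ⇒ 0

1, 0, 0, 0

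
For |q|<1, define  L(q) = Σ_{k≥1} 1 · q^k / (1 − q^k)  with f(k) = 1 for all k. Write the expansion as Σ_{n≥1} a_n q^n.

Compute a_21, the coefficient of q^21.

q^21  k|21↦f(k): 1:1 3:1 7:1 21:1  a_21=4

a_21 = 4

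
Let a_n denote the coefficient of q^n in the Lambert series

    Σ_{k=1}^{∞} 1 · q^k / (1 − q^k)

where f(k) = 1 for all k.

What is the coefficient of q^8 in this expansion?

[q^8] f(8)=1,f(4)=1,f(2)=1,f(1)=1 ⇒ 4

a_8 = 4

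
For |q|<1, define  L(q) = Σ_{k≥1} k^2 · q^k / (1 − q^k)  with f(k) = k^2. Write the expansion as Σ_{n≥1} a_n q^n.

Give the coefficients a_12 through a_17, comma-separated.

210, 170, 250, 260, 341, 290

[q^12] f(1)=1,f(2)=4,f(3)=9,f(4)=16,f(6)=36,f(12)=144 ⇒ 210
d|13:{1,13}  Σf=1+169=170
n=14: 1·14 2·7 7·2 14·1  f→[1+4+49+196]=250
d|15:{15,5,3,1}  Σf=225+25+9+1=260
q^16  k|16↦f(k): 16:256 8:64 4:16 2:4 1:1  a_16=341
d|17:{17,1}  Σf=289+1=290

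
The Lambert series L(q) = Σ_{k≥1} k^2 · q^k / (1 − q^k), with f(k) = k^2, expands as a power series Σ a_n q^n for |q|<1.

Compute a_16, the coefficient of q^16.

[q^16] f(16)=256,f(8)=64,f(4)=16,f(2)=4,f(1)=1 ⇒ 341

a_16 = 341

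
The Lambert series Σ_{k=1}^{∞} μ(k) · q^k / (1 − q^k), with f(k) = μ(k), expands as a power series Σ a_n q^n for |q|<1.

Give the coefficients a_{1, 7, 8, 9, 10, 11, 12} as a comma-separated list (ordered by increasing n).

d|1:{1}  Σμ=1=1
d|7:{1,7}  Σμ=1+(-1)=0
d|8:{8,4,2,1}  Σμ=0+0+(-1)+1=0
n=9: 9·1 3·3 1·9  μ→[0+(-1)+1]=0
n=10: 10·1 5·2 2·5 1·10  μ→[1+(-1)+(-1)+1]=0
n=11: 1·11 11·1  μ→[1+(-1)]=0
[q^12] μ(12)=0,μ(6)=1,μ(4)=0,μ(3)=-1,μ(2)=-1,μ(1)=1 ⇒ 0

1, 0, 0, 0, 0, 0, 0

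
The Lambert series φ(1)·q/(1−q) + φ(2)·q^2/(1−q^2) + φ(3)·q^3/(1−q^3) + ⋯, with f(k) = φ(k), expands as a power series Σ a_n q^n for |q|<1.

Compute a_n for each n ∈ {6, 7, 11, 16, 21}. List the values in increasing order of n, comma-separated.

q^6  k|6↦φ(k): 1:1 2:1 3:2 6:2  a_6=6
q^7  k|7↦φ(k): 7:6 1:1  a_7=7
[q^11] φ(11)=10,φ(1)=1 ⇒ 11
n=16: 1·16 2·8 4·4 8·2 16·1  φ→[1+1+2+4+8]=16
d|21:{1,3,7,21}  Σφ=1+2+6+12=21

6, 7, 11, 16, 21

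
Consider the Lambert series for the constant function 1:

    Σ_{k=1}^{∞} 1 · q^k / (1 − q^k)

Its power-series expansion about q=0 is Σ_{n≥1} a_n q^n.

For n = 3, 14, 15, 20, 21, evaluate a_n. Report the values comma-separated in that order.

[q^3] f(1)=1,f(3)=1 ⇒ 2
n=14: 14·1 7·2 2·7 1·14  f→[1+1+1+1]=4
q^15  k|15↦f(k): 15:1 5:1 3:1 1:1  a_15=4
[q^20] f(20)=1,f(10)=1,f(5)=1,f(4)=1,f(2)=1,f(1)=1 ⇒ 6
d|21:{21,7,3,1}  Σf=1+1+1+1=4

2, 4, 4, 6, 4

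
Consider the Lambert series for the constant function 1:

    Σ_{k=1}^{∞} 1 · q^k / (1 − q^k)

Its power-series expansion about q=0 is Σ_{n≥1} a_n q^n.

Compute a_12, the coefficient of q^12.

a_12 = 6

q^12  k|12↦f(k): 1:1 2:1 3:1 4:1 6:1 12:1  a_12=6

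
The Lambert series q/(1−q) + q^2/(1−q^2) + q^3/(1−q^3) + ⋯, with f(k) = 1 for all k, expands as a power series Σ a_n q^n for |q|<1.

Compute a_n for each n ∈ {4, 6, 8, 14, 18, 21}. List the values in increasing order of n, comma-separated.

q^4  k|4↦f(k): 4:1 2:1 1:1  a_4=3
d|6:{1,2,3,6}  Σf=1+1+1+1=4
n=8: 1·8 2·4 4·2 8·1  f→[1+1+1+1]=4
[q^14] f(14)=1,f(7)=1,f(2)=1,f(1)=1 ⇒ 4
d|18:{1,2,3,6,9,18}  Σf=1+1+1+1+1+1=6
q^21  k|21↦f(k): 1:1 3:1 7:1 21:1  a_21=4

3, 4, 4, 4, 6, 4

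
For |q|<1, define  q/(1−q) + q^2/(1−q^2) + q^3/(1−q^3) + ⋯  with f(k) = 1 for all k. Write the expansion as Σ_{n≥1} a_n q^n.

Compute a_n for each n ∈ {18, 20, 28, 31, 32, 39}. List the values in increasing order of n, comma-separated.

6, 6, 6, 2, 6, 4

q^18  k|18↦f(k): 18:1 9:1 6:1 3:1 2:1 1:1  a_18=6
q^20  k|20↦f(k): 1:1 2:1 4:1 5:1 10:1 20:1  a_20=6
q^28  k|28↦f(k): 1:1 2:1 4:1 7:1 14:1 28:1  a_28=6
q^31  k|31↦f(k): 1:1 31:1  a_31=2
[q^32] f(32)=1,f(16)=1,f(8)=1,f(4)=1,f(2)=1,f(1)=1 ⇒ 6
[q^39] f(39)=1,f(13)=1,f(3)=1,f(1)=1 ⇒ 4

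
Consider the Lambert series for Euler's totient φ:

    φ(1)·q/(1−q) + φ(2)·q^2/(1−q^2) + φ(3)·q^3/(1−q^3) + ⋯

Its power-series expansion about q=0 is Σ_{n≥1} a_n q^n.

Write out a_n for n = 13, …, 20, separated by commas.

d|13:{1,13}  Σφ=1+12=13
d|14:{1,2,7,14}  Σφ=1+1+6+6=14
q^15  k|15↦φ(k): 15:8 5:4 3:2 1:1  a_15=15
q^16  k|16↦φ(k): 16:8 8:4 4:2 2:1 1:1  a_16=16
d|17:{17,1}  Σφ=16+1=17
[q^18] φ(1)=1,φ(2)=1,φ(3)=2,φ(6)=2,φ(9)=6,φ(18)=6 ⇒ 18
d|19:{1,19}  Σφ=1+18=19
n=20: 1·20 2·10 4·5 5·4 10·2 20·1  φ→[1+1+2+4+4+8]=20

13, 14, 15, 16, 17, 18, 19, 20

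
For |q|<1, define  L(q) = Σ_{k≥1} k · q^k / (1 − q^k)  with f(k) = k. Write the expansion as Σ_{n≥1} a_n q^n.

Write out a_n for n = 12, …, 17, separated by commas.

[q^12] f(1)=1,f(2)=2,f(3)=3,f(4)=4,f(6)=6,f(12)=12 ⇒ 28
d|13:{1,13}  Σf=1+13=14
n=14: 1·14 2·7 7·2 14·1  f→[1+2+7+14]=24
d|15:{1,3,5,15}  Σf=1+3+5+15=24
d|16:{1,2,4,8,16}  Σf=1+2+4+8+16=31
n=17: 17·1 1·17  f→[17+1]=18

28, 14, 24, 24, 31, 18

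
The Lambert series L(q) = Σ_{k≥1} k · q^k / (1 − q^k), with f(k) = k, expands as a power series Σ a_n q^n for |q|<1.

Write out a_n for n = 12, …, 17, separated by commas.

28, 14, 24, 24, 31, 18

d|12:{12,6,4,3,2,1}  Σf=12+6+4+3+2+1=28
q^13  k|13↦f(k): 13:13 1:1  a_13=14
d|14:{14,7,2,1}  Σf=14+7+2+1=24
d|15:{15,5,3,1}  Σf=15+5+3+1=24
q^16  k|16↦f(k): 16:16 8:8 4:4 2:2 1:1  a_16=31
d|17:{1,17}  Σf=1+17=18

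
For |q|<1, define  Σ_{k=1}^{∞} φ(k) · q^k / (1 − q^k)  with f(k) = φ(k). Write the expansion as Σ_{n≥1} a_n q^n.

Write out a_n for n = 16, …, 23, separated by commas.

n=16: 16·1 8·2 4·4 2·8 1·16  φ→[8+4+2+1+1]=16
n=17: 17·1 1·17  φ→[16+1]=17
d|18:{18,9,6,3,2,1}  Σφ=6+6+2+2+1+1=18
d|19:{1,19}  Σφ=1+18=19
q^20  k|20↦φ(k): 1:1 2:1 4:2 5:4 10:4 20:8  a_20=20
n=21: 21·1 7·3 3·7 1·21  φ→[12+6+2+1]=21
n=22: 22·1 11·2 2·11 1·22  φ→[10+10+1+1]=22
d|23:{1,23}  Σφ=1+22=23

16, 17, 18, 19, 20, 21, 22, 23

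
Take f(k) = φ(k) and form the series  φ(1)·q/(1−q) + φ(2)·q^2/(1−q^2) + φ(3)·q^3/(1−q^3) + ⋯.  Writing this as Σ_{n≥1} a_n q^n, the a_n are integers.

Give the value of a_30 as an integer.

d|30:{1,2,3,5,6,10,15,30}  Σφ=1+1+2+4+2+4+8+8=30

a_30 = 30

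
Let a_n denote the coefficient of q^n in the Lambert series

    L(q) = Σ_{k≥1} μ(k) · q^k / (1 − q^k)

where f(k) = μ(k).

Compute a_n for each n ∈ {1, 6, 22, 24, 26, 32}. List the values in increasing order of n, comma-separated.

d|1:{1}  Σμ=1=1
d|6:{1,2,3,6}  Σμ=1+(-1)+(-1)+1=0
q^22  k|22↦μ(k): 1:1 2:-1 11:-1 22:1  a_22=0
q^24  k|24↦μ(k): 1:1 2:-1 3:-1 4:0 6:1 8:0 12:0 24:0  a_24=0
n=26: 1·26 2·13 13·2 26·1  μ→[1+(-1)+(-1)+1]=0
[q^32] μ(32)=0,μ(16)=0,μ(8)=0,μ(4)=0,μ(2)=-1,μ(1)=1 ⇒ 0

1, 0, 0, 0, 0, 0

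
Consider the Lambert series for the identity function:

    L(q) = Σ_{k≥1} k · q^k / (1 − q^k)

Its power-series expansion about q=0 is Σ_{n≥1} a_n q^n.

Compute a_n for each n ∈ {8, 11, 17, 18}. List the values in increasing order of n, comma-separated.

15, 12, 18, 39

n=8: 1·8 2·4 4·2 8·1  f→[1+2+4+8]=15
d|11:{1,11}  Σf=1+11=12
n=17: 17·1 1·17  f→[17+1]=18
[q^18] f(1)=1,f(2)=2,f(3)=3,f(6)=6,f(9)=9,f(18)=18 ⇒ 39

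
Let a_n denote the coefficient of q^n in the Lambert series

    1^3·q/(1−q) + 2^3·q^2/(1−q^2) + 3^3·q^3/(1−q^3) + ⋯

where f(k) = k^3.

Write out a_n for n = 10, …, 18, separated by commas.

1134, 1332, 2044, 2198, 3096, 3528, 4681, 4914, 6813

[q^10] f(10)=1000,f(5)=125,f(2)=8,f(1)=1 ⇒ 1134
q^11  k|11↦f(k): 1:1 11:1331  a_11=1332
[q^12] f(12)=1728,f(6)=216,f(4)=64,f(3)=27,f(2)=8,f(1)=1 ⇒ 2044
d|13:{1,13}  Σf=1+2197=2198
d|14:{14,7,2,1}  Σf=2744+343+8+1=3096
q^15  k|15↦f(k): 1:1 3:27 5:125 15:3375  a_15=3528
[q^16] f(16)=4096,f(8)=512,f(4)=64,f(2)=8,f(1)=1 ⇒ 4681
[q^17] f(17)=4913,f(1)=1 ⇒ 4914
n=18: 1·18 2·9 3·6 6·3 9·2 18·1  f→[1+8+27+216+729+5832]=6813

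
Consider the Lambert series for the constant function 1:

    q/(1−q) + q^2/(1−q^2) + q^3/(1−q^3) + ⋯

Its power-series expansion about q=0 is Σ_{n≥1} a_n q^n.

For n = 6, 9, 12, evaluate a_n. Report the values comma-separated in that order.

[q^6] f(6)=1,f(3)=1,f(2)=1,f(1)=1 ⇒ 4
d|9:{9,3,1}  Σf=1+1+1=3
[q^12] f(12)=1,f(6)=1,f(4)=1,f(3)=1,f(2)=1,f(1)=1 ⇒ 6

4, 3, 6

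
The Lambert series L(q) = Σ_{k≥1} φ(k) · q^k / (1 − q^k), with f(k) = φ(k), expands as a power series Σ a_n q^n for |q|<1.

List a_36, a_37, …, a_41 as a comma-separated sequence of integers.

d|36:{36,18,12,9,6,4,3,2,1}  Σφ=12+6+4+6+2+2+2+1+1=36
q^37  k|37↦φ(k): 37:36 1:1  a_37=37
d|38:{1,2,19,38}  Σφ=1+1+18+18=38
d|39:{39,13,3,1}  Σφ=24+12+2+1=39
n=40: 1·40 2·20 4·10 5·8 8·5 10·4 20·2 40·1  φ→[1+1+2+4+4+4+8+16]=40
n=41: 1·41 41·1  φ→[1+40]=41

36, 37, 38, 39, 40, 41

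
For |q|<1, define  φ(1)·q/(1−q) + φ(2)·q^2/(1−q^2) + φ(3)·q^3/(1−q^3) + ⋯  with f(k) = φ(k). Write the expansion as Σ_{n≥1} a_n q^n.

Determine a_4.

[q^4] φ(1)=1,φ(2)=1,φ(4)=2 ⇒ 4

a_4 = 4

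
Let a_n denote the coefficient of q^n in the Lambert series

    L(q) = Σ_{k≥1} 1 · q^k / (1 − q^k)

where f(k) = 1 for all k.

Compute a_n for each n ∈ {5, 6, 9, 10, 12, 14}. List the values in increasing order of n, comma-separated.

2, 4, 3, 4, 6, 4

[q^5] f(1)=1,f(5)=1 ⇒ 2
d|6:{6,3,2,1}  Σf=1+1+1+1=4
q^9  k|9↦f(k): 1:1 3:1 9:1  a_9=3
d|10:{1,2,5,10}  Σf=1+1+1+1=4
[q^12] f(12)=1,f(6)=1,f(4)=1,f(3)=1,f(2)=1,f(1)=1 ⇒ 6
q^14  k|14↦f(k): 1:1 2:1 7:1 14:1  a_14=4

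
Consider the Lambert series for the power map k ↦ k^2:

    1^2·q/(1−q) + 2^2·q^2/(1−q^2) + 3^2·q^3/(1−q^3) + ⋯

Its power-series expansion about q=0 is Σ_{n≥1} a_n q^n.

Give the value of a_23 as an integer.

a_23 = 530

n=23: 1·23 23·1  f→[1+529]=530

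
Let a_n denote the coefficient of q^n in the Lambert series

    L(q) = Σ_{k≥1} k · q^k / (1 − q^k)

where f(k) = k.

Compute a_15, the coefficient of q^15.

q^15  k|15↦f(k): 15:15 5:5 3:3 1:1  a_15=24

a_15 = 24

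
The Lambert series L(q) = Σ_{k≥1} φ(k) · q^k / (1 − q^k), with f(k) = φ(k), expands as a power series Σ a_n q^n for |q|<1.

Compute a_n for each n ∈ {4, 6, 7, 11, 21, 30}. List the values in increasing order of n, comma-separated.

q^4  k|4↦φ(k): 1:1 2:1 4:2  a_4=4
q^6  k|6↦φ(k): 6:2 3:2 2:1 1:1  a_6=6
n=7: 1·7 7·1  φ→[1+6]=7
q^11  k|11↦φ(k): 11:10 1:1  a_11=11
n=21: 1·21 3·7 7·3 21·1  φ→[1+2+6+12]=21
n=30: 30·1 15·2 10·3 6·5 5·6 3·10 2·15 1·30  φ→[8+8+4+2+4+2+1+1]=30

4, 6, 7, 11, 21, 30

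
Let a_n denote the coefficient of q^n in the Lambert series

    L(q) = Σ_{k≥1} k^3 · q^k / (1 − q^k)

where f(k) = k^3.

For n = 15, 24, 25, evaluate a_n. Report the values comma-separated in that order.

n=15: 1·15 3·5 5·3 15·1  f→[1+27+125+3375]=3528
n=24: 1·24 2·12 3·8 4·6 6·4 8·3 12·2 24·1  f→[1+8+27+64+216+512+1728+13824]=16380
[q^25] f(25)=15625,f(5)=125,f(1)=1 ⇒ 15751

3528, 16380, 15751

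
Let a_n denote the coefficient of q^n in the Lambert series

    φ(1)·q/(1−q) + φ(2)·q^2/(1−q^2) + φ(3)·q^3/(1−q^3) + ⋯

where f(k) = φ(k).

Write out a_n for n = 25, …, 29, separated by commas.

n=25: 25·1 5·5 1·25  φ→[20+4+1]=25
n=26: 26·1 13·2 2·13 1·26  φ→[12+12+1+1]=26
d|27:{1,3,9,27}  Σφ=1+2+6+18=27
n=28: 28·1 14·2 7·4 4·7 2·14 1·28  φ→[12+6+6+2+1+1]=28
d|29:{1,29}  Σφ=1+28=29

25, 26, 27, 28, 29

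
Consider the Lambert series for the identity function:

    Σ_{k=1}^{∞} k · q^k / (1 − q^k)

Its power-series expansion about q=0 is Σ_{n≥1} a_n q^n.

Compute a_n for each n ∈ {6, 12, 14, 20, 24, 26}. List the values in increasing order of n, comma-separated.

12, 28, 24, 42, 60, 42

q^6  k|6↦f(k): 1:1 2:2 3:3 6:6  a_6=12
n=12: 12·1 6·2 4·3 3·4 2·6 1·12  f→[12+6+4+3+2+1]=28
d|14:{1,2,7,14}  Σf=1+2+7+14=24
d|20:{1,2,4,5,10,20}  Σf=1+2+4+5+10+20=42
n=24: 24·1 12·2 8·3 6·4 4·6 3·8 2·12 1·24  f→[24+12+8+6+4+3+2+1]=60
n=26: 26·1 13·2 2·13 1·26  f→[26+13+2+1]=42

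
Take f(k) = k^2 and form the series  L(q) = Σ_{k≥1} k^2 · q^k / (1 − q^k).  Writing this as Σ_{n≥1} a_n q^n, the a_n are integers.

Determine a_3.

q^3  k|3↦f(k): 3:9 1:1  a_3=10

a_3 = 10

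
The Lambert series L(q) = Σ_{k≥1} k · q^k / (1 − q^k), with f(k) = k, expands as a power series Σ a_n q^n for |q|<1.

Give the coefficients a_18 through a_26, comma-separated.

39, 20, 42, 32, 36, 24, 60, 31, 42

n=18: 18·1 9·2 6·3 3·6 2·9 1·18  f→[18+9+6+3+2+1]=39
d|19:{1,19}  Σf=1+19=20
n=20: 20·1 10·2 5·4 4·5 2·10 1·20  f→[20+10+5+4+2+1]=42
d|21:{1,3,7,21}  Σf=1+3+7+21=32
q^22  k|22↦f(k): 22:22 11:11 2:2 1:1  a_22=36
n=23: 23·1 1·23  f→[23+1]=24
[q^24] f(1)=1,f(2)=2,f(3)=3,f(4)=4,f(6)=6,f(8)=8,f(12)=12,f(24)=24 ⇒ 60
d|25:{1,5,25}  Σf=1+5+25=31
d|26:{26,13,2,1}  Σf=26+13+2+1=42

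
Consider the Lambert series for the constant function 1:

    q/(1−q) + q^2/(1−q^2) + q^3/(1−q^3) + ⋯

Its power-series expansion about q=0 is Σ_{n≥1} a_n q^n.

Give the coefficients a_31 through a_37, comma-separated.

2, 6, 4, 4, 4, 9, 2

n=31: 31·1 1·31  f→[1+1]=2
d|32:{32,16,8,4,2,1}  Σf=1+1+1+1+1+1=6
d|33:{33,11,3,1}  Σf=1+1+1+1=4
d|34:{34,17,2,1}  Σf=1+1+1+1=4
q^35  k|35↦f(k): 35:1 7:1 5:1 1:1  a_35=4
n=36: 36·1 18·2 12·3 9·4 6·6 4·9 3·12 2·18 1·36  f→[1+1+1+1+1+1+1+1+1]=9
q^37  k|37↦f(k): 1:1 37:1  a_37=2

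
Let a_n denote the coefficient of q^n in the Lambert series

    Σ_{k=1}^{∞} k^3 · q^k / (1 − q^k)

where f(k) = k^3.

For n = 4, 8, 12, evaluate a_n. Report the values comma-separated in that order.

73, 585, 2044

d|4:{1,2,4}  Σf=1+8+64=73
[q^8] f(8)=512,f(4)=64,f(2)=8,f(1)=1 ⇒ 585
[q^12] f(12)=1728,f(6)=216,f(4)=64,f(3)=27,f(2)=8,f(1)=1 ⇒ 2044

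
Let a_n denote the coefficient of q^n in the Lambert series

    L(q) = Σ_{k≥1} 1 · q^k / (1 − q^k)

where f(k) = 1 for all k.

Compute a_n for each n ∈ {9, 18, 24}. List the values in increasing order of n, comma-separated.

3, 6, 8

d|9:{1,3,9}  Σf=1+1+1=3
[q^18] f(1)=1,f(2)=1,f(3)=1,f(6)=1,f(9)=1,f(18)=1 ⇒ 6
d|24:{1,2,3,4,6,8,12,24}  Σf=1+1+1+1+1+1+1+1=8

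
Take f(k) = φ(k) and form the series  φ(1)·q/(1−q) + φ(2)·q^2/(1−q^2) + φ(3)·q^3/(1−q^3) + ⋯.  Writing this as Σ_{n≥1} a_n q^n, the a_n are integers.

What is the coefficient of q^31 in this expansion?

d|31:{31,1}  Σφ=30+1=31

a_31 = 31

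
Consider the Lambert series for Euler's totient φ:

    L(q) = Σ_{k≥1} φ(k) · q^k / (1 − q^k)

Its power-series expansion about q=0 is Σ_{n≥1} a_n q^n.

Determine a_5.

[q^5] φ(1)=1,φ(5)=4 ⇒ 5

a_5 = 5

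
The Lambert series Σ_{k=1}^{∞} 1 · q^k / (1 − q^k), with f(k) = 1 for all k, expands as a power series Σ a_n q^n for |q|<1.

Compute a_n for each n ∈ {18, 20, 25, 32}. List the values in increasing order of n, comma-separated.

[q^18] f(18)=1,f(9)=1,f(6)=1,f(3)=1,f(2)=1,f(1)=1 ⇒ 6
n=20: 20·1 10·2 5·4 4·5 2·10 1·20  f→[1+1+1+1+1+1]=6
[q^25] f(25)=1,f(5)=1,f(1)=1 ⇒ 3
[q^32] f(1)=1,f(2)=1,f(4)=1,f(8)=1,f(16)=1,f(32)=1 ⇒ 6

6, 6, 3, 6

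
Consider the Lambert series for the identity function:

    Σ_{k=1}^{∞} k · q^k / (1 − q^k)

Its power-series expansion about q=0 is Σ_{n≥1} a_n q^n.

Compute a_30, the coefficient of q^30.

a_30 = 72

q^30  k|30↦f(k): 1:1 2:2 3:3 5:5 6:6 10:10 15:15 30:30  a_30=72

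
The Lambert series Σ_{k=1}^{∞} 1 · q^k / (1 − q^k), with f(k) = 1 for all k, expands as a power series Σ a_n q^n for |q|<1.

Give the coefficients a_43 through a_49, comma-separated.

[q^43] f(43)=1,f(1)=1 ⇒ 2
n=44: 1·44 2·22 4·11 11·4 22·2 44·1  f→[1+1+1+1+1+1]=6
q^45  k|45↦f(k): 45:1 15:1 9:1 5:1 3:1 1:1  a_45=6
q^46  k|46↦f(k): 1:1 2:1 23:1 46:1  a_46=4
q^47  k|47↦f(k): 47:1 1:1  a_47=2
q^48  k|48↦f(k): 48:1 24:1 16:1 12:1 8:1 6:1 4:1 3:1 2:1 1:1  a_48=10
n=49: 1·49 7·7 49·1  f→[1+1+1]=3

2, 6, 6, 4, 2, 10, 3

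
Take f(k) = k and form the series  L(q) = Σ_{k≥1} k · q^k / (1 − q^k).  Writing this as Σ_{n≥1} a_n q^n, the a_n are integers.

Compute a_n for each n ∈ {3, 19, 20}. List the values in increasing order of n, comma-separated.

n=3: 3·1 1·3  f→[3+1]=4
n=19: 1·19 19·1  f→[1+19]=20
q^20  k|20↦f(k): 1:1 2:2 4:4 5:5 10:10 20:20  a_20=42

4, 20, 42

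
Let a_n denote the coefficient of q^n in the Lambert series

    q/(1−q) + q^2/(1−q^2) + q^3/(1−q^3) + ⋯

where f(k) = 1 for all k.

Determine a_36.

a_36 = 9

d|36:{1,2,3,4,6,9,12,18,36}  Σf=1+1+1+1+1+1+1+1+1=9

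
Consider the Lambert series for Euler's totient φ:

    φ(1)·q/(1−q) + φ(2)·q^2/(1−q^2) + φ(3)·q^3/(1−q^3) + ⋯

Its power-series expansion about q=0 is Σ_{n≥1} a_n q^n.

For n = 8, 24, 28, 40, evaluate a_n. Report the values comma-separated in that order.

d|8:{1,2,4,8}  Σφ=1+1+2+4=8
q^24  k|24↦φ(k): 24:8 12:4 8:4 6:2 4:2 3:2 2:1 1:1  a_24=24
[q^28] φ(28)=12,φ(14)=6,φ(7)=6,φ(4)=2,φ(2)=1,φ(1)=1 ⇒ 28
n=40: 40·1 20·2 10·4 8·5 5·8 4·10 2·20 1·40  φ→[16+8+4+4+4+2+1+1]=40

8, 24, 28, 40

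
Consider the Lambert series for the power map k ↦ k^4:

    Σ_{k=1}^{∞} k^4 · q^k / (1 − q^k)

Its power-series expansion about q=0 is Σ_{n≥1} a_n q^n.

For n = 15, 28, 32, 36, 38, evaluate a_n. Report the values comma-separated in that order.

51332, 655746, 1118481, 1813539, 2215474

q^15  k|15↦f(k): 15:50625 5:625 3:81 1:1  a_15=51332
[q^28] f(1)=1,f(2)=16,f(4)=256,f(7)=2401,f(14)=38416,f(28)=614656 ⇒ 655746
[q^32] f(32)=1048576,f(16)=65536,f(8)=4096,f(4)=256,f(2)=16,f(1)=1 ⇒ 1118481
q^36  k|36↦f(k): 36:1679616 18:104976 12:20736 9:6561 6:1296 4:256 3:81 2:16 1:1  a_36=1813539
[q^38] f(38)=2085136,f(19)=130321,f(2)=16,f(1)=1 ⇒ 2215474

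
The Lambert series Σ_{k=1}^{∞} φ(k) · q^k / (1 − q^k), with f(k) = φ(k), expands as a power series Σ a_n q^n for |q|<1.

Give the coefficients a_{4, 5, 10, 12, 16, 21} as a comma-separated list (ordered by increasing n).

q^4  k|4↦φ(k): 1:1 2:1 4:2  a_4=4
n=5: 5·1 1·5  φ→[4+1]=5
n=10: 1·10 2·5 5·2 10·1  φ→[1+1+4+4]=10
d|12:{12,6,4,3,2,1}  Σφ=4+2+2+2+1+1=12
n=16: 16·1 8·2 4·4 2·8 1·16  φ→[8+4+2+1+1]=16
d|21:{21,7,3,1}  Σφ=12+6+2+1=21

4, 5, 10, 12, 16, 21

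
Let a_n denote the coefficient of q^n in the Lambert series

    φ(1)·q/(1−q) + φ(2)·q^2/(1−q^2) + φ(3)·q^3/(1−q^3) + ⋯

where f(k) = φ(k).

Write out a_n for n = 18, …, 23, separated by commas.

n=18: 18·1 9·2 6·3 3·6 2·9 1·18  φ→[6+6+2+2+1+1]=18
q^19  k|19↦φ(k): 1:1 19:18  a_19=19
n=20: 20·1 10·2 5·4 4·5 2·10 1·20  φ→[8+4+4+2+1+1]=20
[q^21] φ(1)=1,φ(3)=2,φ(7)=6,φ(21)=12 ⇒ 21
d|22:{22,11,2,1}  Σφ=10+10+1+1=22
n=23: 1·23 23·1  φ→[1+22]=23

18, 19, 20, 21, 22, 23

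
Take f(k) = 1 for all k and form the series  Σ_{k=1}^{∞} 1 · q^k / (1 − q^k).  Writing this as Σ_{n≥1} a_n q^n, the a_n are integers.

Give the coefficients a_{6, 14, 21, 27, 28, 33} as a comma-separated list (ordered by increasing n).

4, 4, 4, 4, 6, 4

q^6  k|6↦f(k): 1:1 2:1 3:1 6:1  a_6=4
n=14: 1·14 2·7 7·2 14·1  f→[1+1+1+1]=4
q^21  k|21↦f(k): 1:1 3:1 7:1 21:1  a_21=4
n=27: 1·27 3·9 9·3 27·1  f→[1+1+1+1]=4
q^28  k|28↦f(k): 28:1 14:1 7:1 4:1 2:1 1:1  a_28=6
d|33:{33,11,3,1}  Σf=1+1+1+1=4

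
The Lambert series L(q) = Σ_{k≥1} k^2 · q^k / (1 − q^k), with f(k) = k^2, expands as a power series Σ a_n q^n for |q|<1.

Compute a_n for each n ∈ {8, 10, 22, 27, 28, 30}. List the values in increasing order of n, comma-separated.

85, 130, 610, 820, 1050, 1300

q^8  k|8↦f(k): 8:64 4:16 2:4 1:1  a_8=85
n=10: 10·1 5·2 2·5 1·10  f→[100+25+4+1]=130
q^22  k|22↦f(k): 22:484 11:121 2:4 1:1  a_22=610
[q^27] f(27)=729,f(9)=81,f(3)=9,f(1)=1 ⇒ 820
n=28: 28·1 14·2 7·4 4·7 2·14 1·28  f→[784+196+49+16+4+1]=1050
n=30: 1·30 2·15 3·10 5·6 6·5 10·3 15·2 30·1  f→[1+4+9+25+36+100+225+900]=1300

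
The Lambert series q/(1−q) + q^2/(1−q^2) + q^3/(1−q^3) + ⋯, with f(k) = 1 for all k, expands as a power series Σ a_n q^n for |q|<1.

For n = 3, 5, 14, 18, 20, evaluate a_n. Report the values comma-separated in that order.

2, 2, 4, 6, 6

d|3:{1,3}  Σf=1+1=2
n=5: 1·5 5·1  f→[1+1]=2
q^14  k|14↦f(k): 14:1 7:1 2:1 1:1  a_14=4
d|18:{18,9,6,3,2,1}  Σf=1+1+1+1+1+1=6
[q^20] f(20)=1,f(10)=1,f(5)=1,f(4)=1,f(2)=1,f(1)=1 ⇒ 6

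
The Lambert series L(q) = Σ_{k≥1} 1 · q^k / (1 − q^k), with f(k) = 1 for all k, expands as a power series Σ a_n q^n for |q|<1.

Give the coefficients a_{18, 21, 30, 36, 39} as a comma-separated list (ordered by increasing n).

6, 4, 8, 9, 4

d|18:{1,2,3,6,9,18}  Σf=1+1+1+1+1+1=6
[q^21] f(21)=1,f(7)=1,f(3)=1,f(1)=1 ⇒ 4
q^30  k|30↦f(k): 1:1 2:1 3:1 5:1 6:1 10:1 15:1 30:1  a_30=8
d|36:{36,18,12,9,6,4,3,2,1}  Σf=1+1+1+1+1+1+1+1+1=9
[q^39] f(1)=1,f(3)=1,f(13)=1,f(39)=1 ⇒ 4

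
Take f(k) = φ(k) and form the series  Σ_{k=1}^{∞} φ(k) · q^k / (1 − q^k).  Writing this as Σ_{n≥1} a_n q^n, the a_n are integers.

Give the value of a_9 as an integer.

q^9  k|9↦φ(k): 9:6 3:2 1:1  a_9=9

a_9 = 9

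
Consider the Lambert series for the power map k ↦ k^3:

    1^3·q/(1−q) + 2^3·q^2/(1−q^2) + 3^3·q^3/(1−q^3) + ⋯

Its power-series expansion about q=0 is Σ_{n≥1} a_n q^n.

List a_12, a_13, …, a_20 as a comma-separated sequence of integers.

2044, 2198, 3096, 3528, 4681, 4914, 6813, 6860, 9198

[q^12] f(1)=1,f(2)=8,f(3)=27,f(4)=64,f(6)=216,f(12)=1728 ⇒ 2044
q^13  k|13↦f(k): 13:2197 1:1  a_13=2198
d|14:{1,2,7,14}  Σf=1+8+343+2744=3096
q^15  k|15↦f(k): 15:3375 5:125 3:27 1:1  a_15=3528
q^16  k|16↦f(k): 1:1 2:8 4:64 8:512 16:4096  a_16=4681
q^17  k|17↦f(k): 17:4913 1:1  a_17=4914
n=18: 18·1 9·2 6·3 3·6 2·9 1·18  f→[5832+729+216+27+8+1]=6813
d|19:{1,19}  Σf=1+6859=6860
q^20  k|20↦f(k): 20:8000 10:1000 5:125 4:64 2:8 1:1  a_20=9198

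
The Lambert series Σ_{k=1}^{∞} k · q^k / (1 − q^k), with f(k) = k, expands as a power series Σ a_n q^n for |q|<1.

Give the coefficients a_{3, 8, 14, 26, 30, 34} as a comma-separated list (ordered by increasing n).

4, 15, 24, 42, 72, 54

d|3:{3,1}  Σf=3+1=4
n=8: 1·8 2·4 4·2 8·1  f→[1+2+4+8]=15
q^14  k|14↦f(k): 1:1 2:2 7:7 14:14  a_14=24
q^26  k|26↦f(k): 1:1 2:2 13:13 26:26  a_26=42
[q^30] f(30)=30,f(15)=15,f(10)=10,f(6)=6,f(5)=5,f(3)=3,f(2)=2,f(1)=1 ⇒ 72
n=34: 34·1 17·2 2·17 1·34  f→[34+17+2+1]=54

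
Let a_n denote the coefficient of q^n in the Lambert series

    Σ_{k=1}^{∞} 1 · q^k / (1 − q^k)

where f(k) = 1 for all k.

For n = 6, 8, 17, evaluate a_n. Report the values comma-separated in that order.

n=6: 6·1 3·2 2·3 1·6  f→[1+1+1+1]=4
n=8: 1·8 2·4 4·2 8·1  f→[1+1+1+1]=4
n=17: 1·17 17·1  f→[1+1]=2

4, 4, 2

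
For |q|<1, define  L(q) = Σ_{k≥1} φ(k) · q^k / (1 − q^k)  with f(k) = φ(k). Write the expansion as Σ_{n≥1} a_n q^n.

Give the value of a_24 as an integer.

[q^24] φ(24)=8,φ(12)=4,φ(8)=4,φ(6)=2,φ(4)=2,φ(3)=2,φ(2)=1,φ(1)=1 ⇒ 24

a_24 = 24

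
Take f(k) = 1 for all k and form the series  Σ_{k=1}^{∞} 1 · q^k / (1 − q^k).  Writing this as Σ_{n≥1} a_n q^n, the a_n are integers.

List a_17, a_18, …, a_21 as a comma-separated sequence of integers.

2, 6, 2, 6, 4

d|17:{17,1}  Σf=1+1=2
[q^18] f(18)=1,f(9)=1,f(6)=1,f(3)=1,f(2)=1,f(1)=1 ⇒ 6
q^19  k|19↦f(k): 1:1 19:1  a_19=2
n=20: 1·20 2·10 4·5 5·4 10·2 20·1  f→[1+1+1+1+1+1]=6
[q^21] f(1)=1,f(3)=1,f(7)=1,f(21)=1 ⇒ 4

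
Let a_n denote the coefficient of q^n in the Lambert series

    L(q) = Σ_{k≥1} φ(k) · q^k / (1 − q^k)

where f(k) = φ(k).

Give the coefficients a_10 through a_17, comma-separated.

n=10: 1·10 2·5 5·2 10·1  φ→[1+1+4+4]=10
[q^11] φ(1)=1,φ(11)=10 ⇒ 11
[q^12] φ(12)=4,φ(6)=2,φ(4)=2,φ(3)=2,φ(2)=1,φ(1)=1 ⇒ 12
[q^13] φ(1)=1,φ(13)=12 ⇒ 13
n=14: 14·1 7·2 2·7 1·14  φ→[6+6+1+1]=14
n=15: 1·15 3·5 5·3 15·1  φ→[1+2+4+8]=15
d|16:{16,8,4,2,1}  Σφ=8+4+2+1+1=16
q^17  k|17↦φ(k): 1:1 17:16  a_17=17

10, 11, 12, 13, 14, 15, 16, 17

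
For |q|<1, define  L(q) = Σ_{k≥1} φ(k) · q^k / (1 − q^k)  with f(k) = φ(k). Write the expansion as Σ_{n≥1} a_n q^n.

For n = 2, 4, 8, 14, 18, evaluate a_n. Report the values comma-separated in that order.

n=2: 1·2 2·1  φ→[1+1]=2
q^4  k|4↦φ(k): 4:2 2:1 1:1  a_4=4
[q^8] φ(8)=4,φ(4)=2,φ(2)=1,φ(1)=1 ⇒ 8
[q^14] φ(14)=6,φ(7)=6,φ(2)=1,φ(1)=1 ⇒ 14
n=18: 18·1 9·2 6·3 3·6 2·9 1·18  φ→[6+6+2+2+1+1]=18

2, 4, 8, 14, 18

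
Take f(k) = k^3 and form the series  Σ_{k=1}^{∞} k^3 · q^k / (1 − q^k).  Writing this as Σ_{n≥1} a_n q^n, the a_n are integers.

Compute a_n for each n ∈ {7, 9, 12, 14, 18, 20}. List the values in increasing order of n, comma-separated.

[q^7] f(1)=1,f(7)=343 ⇒ 344
[q^9] f(1)=1,f(3)=27,f(9)=729 ⇒ 757
[q^12] f(1)=1,f(2)=8,f(3)=27,f(4)=64,f(6)=216,f(12)=1728 ⇒ 2044
d|14:{14,7,2,1}  Σf=2744+343+8+1=3096
[q^18] f(18)=5832,f(9)=729,f(6)=216,f(3)=27,f(2)=8,f(1)=1 ⇒ 6813
q^20  k|20↦f(k): 20:8000 10:1000 5:125 4:64 2:8 1:1  a_20=9198

344, 757, 2044, 3096, 6813, 9198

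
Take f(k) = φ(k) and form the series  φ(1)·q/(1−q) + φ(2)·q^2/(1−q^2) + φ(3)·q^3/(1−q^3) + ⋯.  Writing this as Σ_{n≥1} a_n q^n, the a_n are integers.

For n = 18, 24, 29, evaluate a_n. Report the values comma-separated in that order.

d|18:{1,2,3,6,9,18}  Σφ=1+1+2+2+6+6=18
n=24: 24·1 12·2 8·3 6·4 4·6 3·8 2·12 1·24  φ→[8+4+4+2+2+2+1+1]=24
d|29:{1,29}  Σφ=1+28=29

18, 24, 29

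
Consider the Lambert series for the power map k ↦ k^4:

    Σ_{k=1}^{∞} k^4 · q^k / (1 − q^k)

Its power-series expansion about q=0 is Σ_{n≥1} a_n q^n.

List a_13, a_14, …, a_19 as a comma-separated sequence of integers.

28562, 40834, 51332, 69905, 83522, 112931, 130322

d|13:{1,13}  Σf=1+28561=28562
[q^14] f(14)=38416,f(7)=2401,f(2)=16,f(1)=1 ⇒ 40834
d|15:{15,5,3,1}  Σf=50625+625+81+1=51332
q^16  k|16↦f(k): 1:1 2:16 4:256 8:4096 16:65536  a_16=69905
[q^17] f(1)=1,f(17)=83521 ⇒ 83522
n=18: 18·1 9·2 6·3 3·6 2·9 1·18  f→[104976+6561+1296+81+16+1]=112931
q^19  k|19↦f(k): 1:1 19:130321  a_19=130322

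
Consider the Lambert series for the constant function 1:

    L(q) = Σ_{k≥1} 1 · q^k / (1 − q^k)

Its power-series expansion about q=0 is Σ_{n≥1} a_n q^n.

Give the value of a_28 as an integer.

n=28: 1·28 2·14 4·7 7·4 14·2 28·1  f→[1+1+1+1+1+1]=6

a_28 = 6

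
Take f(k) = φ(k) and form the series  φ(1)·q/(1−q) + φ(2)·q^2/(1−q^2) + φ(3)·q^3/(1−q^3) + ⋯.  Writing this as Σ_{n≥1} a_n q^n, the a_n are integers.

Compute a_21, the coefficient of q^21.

d|21:{21,7,3,1}  Σφ=12+6+2+1=21

a_21 = 21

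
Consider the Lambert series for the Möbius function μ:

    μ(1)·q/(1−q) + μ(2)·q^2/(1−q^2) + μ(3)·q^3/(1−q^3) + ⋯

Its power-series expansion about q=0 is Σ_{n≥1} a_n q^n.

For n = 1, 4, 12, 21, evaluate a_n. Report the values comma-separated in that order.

1, 0, 0, 0

d|1:{1}  Σμ=1=1
q^4  k|4↦μ(k): 4:0 2:-1 1:1  a_4=0
n=12: 1·12 2·6 3·4 4·3 6·2 12·1  μ→[1+(-1)+(-1)+0+1+0]=0
n=21: 1·21 3·7 7·3 21·1  μ→[1+(-1)+(-1)+1]=0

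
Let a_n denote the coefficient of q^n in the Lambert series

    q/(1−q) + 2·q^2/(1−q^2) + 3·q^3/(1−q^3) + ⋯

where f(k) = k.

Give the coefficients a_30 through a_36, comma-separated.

72, 32, 63, 48, 54, 48, 91

q^30  k|30↦f(k): 1:1 2:2 3:3 5:5 6:6 10:10 15:15 30:30  a_30=72
d|31:{1,31}  Σf=1+31=32
[q^32] f(1)=1,f(2)=2,f(4)=4,f(8)=8,f(16)=16,f(32)=32 ⇒ 63
q^33  k|33↦f(k): 1:1 3:3 11:11 33:33  a_33=48
[q^34] f(34)=34,f(17)=17,f(2)=2,f(1)=1 ⇒ 54
n=35: 1·35 5·7 7·5 35·1  f→[1+5+7+35]=48
d|36:{36,18,12,9,6,4,3,2,1}  Σf=36+18+12+9+6+4+3+2+1=91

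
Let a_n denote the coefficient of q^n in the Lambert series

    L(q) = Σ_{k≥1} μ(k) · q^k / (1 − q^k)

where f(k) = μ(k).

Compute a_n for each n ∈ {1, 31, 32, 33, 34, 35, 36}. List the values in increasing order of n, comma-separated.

q^1  k|1↦μ(k): 1:1  a_1=1
n=31: 31·1 1·31  μ→[(-1)+1]=0
q^32  k|32↦μ(k): 1:1 2:-1 4:0 8:0 16:0 32:0  a_32=0
q^33  k|33↦μ(k): 33:1 11:-1 3:-1 1:1  a_33=0
q^34  k|34↦μ(k): 1:1 2:-1 17:-1 34:1  a_34=0
q^35  k|35↦μ(k): 1:1 5:-1 7:-1 35:1  a_35=0
d|36:{1,2,3,4,6,9,12,18,36}  Σμ=1+(-1)+(-1)+0+1+0+0+0+0=0

1, 0, 0, 0, 0, 0, 0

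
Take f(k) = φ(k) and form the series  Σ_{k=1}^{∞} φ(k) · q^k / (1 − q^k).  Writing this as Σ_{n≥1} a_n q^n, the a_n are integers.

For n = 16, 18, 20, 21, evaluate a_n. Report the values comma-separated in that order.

d|16:{1,2,4,8,16}  Σφ=1+1+2+4+8=16
n=18: 18·1 9·2 6·3 3·6 2·9 1·18  φ→[6+6+2+2+1+1]=18
[q^20] φ(20)=8,φ(10)=4,φ(5)=4,φ(4)=2,φ(2)=1,φ(1)=1 ⇒ 20
d|21:{1,3,7,21}  Σφ=1+2+6+12=21

16, 18, 20, 21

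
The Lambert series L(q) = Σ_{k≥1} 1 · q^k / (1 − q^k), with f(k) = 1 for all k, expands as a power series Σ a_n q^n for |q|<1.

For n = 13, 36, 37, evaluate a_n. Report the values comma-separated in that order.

n=13: 1·13 13·1  f→[1+1]=2
n=36: 1·36 2·18 3·12 4·9 6·6 9·4 12·3 18·2 36·1  f→[1+1+1+1+1+1+1+1+1]=9
d|37:{1,37}  Σf=1+1=2

2, 9, 2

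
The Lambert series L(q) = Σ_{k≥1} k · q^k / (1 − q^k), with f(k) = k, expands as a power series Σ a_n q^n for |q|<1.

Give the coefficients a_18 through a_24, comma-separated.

39, 20, 42, 32, 36, 24, 60

[q^18] f(1)=1,f(2)=2,f(3)=3,f(6)=6,f(9)=9,f(18)=18 ⇒ 39
[q^19] f(19)=19,f(1)=1 ⇒ 20
n=20: 20·1 10·2 5·4 4·5 2·10 1·20  f→[20+10+5+4+2+1]=42
d|21:{1,3,7,21}  Σf=1+3+7+21=32
n=22: 1·22 2·11 11·2 22·1  f→[1+2+11+22]=36
q^23  k|23↦f(k): 23:23 1:1  a_23=24
n=24: 1·24 2·12 3·8 4·6 6·4 8·3 12·2 24·1  f→[1+2+3+4+6+8+12+24]=60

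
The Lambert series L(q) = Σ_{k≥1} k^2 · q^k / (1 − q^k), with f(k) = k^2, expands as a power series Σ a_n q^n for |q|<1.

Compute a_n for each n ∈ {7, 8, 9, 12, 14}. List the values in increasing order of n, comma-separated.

[q^7] f(1)=1,f(7)=49 ⇒ 50
[q^8] f(1)=1,f(2)=4,f(4)=16,f(8)=64 ⇒ 85
d|9:{9,3,1}  Σf=81+9+1=91
d|12:{12,6,4,3,2,1}  Σf=144+36+16+9+4+1=210
[q^14] f(1)=1,f(2)=4,f(7)=49,f(14)=196 ⇒ 250

50, 85, 91, 210, 250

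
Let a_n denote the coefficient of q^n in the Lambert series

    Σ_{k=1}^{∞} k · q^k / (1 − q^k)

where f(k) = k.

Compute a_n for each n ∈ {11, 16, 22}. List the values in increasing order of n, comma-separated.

q^11  k|11↦f(k): 1:1 11:11  a_11=12
n=16: 16·1 8·2 4·4 2·8 1·16  f→[16+8+4+2+1]=31
n=22: 1·22 2·11 11·2 22·1  f→[1+2+11+22]=36

12, 31, 36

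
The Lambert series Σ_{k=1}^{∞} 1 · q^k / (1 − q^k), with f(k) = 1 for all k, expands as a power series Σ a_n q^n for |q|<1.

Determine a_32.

[q^32] f(32)=1,f(16)=1,f(8)=1,f(4)=1,f(2)=1,f(1)=1 ⇒ 6

a_32 = 6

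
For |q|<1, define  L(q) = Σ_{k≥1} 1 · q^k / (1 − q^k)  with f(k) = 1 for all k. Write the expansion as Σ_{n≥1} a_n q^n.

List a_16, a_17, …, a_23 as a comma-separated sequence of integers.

q^16  k|16↦f(k): 1:1 2:1 4:1 8:1 16:1  a_16=5
[q^17] f(1)=1,f(17)=1 ⇒ 2
q^18  k|18↦f(k): 1:1 2:1 3:1 6:1 9:1 18:1  a_18=6
q^19  k|19↦f(k): 1:1 19:1  a_19=2
q^20  k|20↦f(k): 20:1 10:1 5:1 4:1 2:1 1:1  a_20=6
n=21: 21·1 7·3 3·7 1·21  f→[1+1+1+1]=4
d|22:{1,2,11,22}  Σf=1+1+1+1=4
d|23:{1,23}  Σf=1+1=2

5, 2, 6, 2, 6, 4, 4, 2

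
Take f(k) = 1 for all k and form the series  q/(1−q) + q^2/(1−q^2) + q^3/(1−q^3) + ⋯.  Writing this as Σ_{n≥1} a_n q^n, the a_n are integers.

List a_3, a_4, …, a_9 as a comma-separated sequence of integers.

2, 3, 2, 4, 2, 4, 3

q^3  k|3↦f(k): 3:1 1:1  a_3=2
n=4: 1·4 2·2 4·1  f→[1+1+1]=3
n=5: 1·5 5·1  f→[1+1]=2
q^6  k|6↦f(k): 6:1 3:1 2:1 1:1  a_6=4
[q^7] f(7)=1,f(1)=1 ⇒ 2
[q^8] f(1)=1,f(2)=1,f(4)=1,f(8)=1 ⇒ 4
[q^9] f(9)=1,f(3)=1,f(1)=1 ⇒ 3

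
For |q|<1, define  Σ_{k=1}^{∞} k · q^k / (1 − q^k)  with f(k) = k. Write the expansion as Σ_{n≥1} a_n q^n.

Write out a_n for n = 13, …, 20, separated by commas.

d|13:{1,13}  Σf=1+13=14
q^14  k|14↦f(k): 1:1 2:2 7:7 14:14  a_14=24
n=15: 1·15 3·5 5·3 15·1  f→[1+3+5+15]=24
[q^16] f(1)=1,f(2)=2,f(4)=4,f(8)=8,f(16)=16 ⇒ 31
[q^17] f(1)=1,f(17)=17 ⇒ 18
q^18  k|18↦f(k): 18:18 9:9 6:6 3:3 2:2 1:1  a_18=39
q^19  k|19↦f(k): 19:19 1:1  a_19=20
n=20: 20·1 10·2 5·4 4·5 2·10 1·20  f→[20+10+5+4+2+1]=42

14, 24, 24, 31, 18, 39, 20, 42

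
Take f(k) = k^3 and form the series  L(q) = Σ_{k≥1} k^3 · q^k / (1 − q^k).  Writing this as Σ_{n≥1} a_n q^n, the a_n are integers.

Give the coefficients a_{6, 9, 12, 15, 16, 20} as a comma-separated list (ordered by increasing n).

252, 757, 2044, 3528, 4681, 9198

d|6:{6,3,2,1}  Σf=216+27+8+1=252
d|9:{1,3,9}  Σf=1+27+729=757
n=12: 12·1 6·2 4·3 3·4 2·6 1·12  f→[1728+216+64+27+8+1]=2044
n=15: 1·15 3·5 5·3 15·1  f→[1+27+125+3375]=3528
d|16:{16,8,4,2,1}  Σf=4096+512+64+8+1=4681
n=20: 1·20 2·10 4·5 5·4 10·2 20·1  f→[1+8+64+125+1000+8000]=9198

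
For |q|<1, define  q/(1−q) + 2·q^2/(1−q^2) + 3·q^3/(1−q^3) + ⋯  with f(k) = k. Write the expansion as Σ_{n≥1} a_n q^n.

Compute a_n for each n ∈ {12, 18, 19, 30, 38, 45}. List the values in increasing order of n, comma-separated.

28, 39, 20, 72, 60, 78

n=12: 12·1 6·2 4·3 3·4 2·6 1·12  f→[12+6+4+3+2+1]=28
q^18  k|18↦f(k): 1:1 2:2 3:3 6:6 9:9 18:18  a_18=39
d|19:{1,19}  Σf=1+19=20
[q^30] f(1)=1,f(2)=2,f(3)=3,f(5)=5,f(6)=6,f(10)=10,f(15)=15,f(30)=30 ⇒ 72
d|38:{1,2,19,38}  Σf=1+2+19+38=60
d|45:{1,3,5,9,15,45}  Σf=1+3+5+9+15+45=78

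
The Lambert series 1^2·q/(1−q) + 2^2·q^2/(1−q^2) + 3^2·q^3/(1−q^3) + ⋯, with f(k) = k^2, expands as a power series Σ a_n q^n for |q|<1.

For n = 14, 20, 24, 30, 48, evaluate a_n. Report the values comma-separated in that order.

250, 546, 850, 1300, 3410

[q^14] f(14)=196,f(7)=49,f(2)=4,f(1)=1 ⇒ 250
n=20: 1·20 2·10 4·5 5·4 10·2 20·1  f→[1+4+16+25+100+400]=546
d|24:{1,2,3,4,6,8,12,24}  Σf=1+4+9+16+36+64+144+576=850
[q^30] f(1)=1,f(2)=4,f(3)=9,f(5)=25,f(6)=36,f(10)=100,f(15)=225,f(30)=900 ⇒ 1300
n=48: 48·1 24·2 16·3 12·4 8·6 6·8 4·12 3·16 2·24 1·48  f→[2304+576+256+144+64+36+16+9+4+1]=3410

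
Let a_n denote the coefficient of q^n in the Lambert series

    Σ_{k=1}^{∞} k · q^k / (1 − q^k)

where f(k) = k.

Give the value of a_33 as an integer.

[q^33] f(1)=1,f(3)=3,f(11)=11,f(33)=33 ⇒ 48

a_33 = 48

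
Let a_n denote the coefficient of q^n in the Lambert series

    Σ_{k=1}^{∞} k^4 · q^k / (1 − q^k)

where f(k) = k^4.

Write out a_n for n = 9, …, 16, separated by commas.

q^9  k|9↦f(k): 1:1 3:81 9:6561  a_9=6643
d|10:{1,2,5,10}  Σf=1+16+625+10000=10642
q^11  k|11↦f(k): 11:14641 1:1  a_11=14642
[q^12] f(12)=20736,f(6)=1296,f(4)=256,f(3)=81,f(2)=16,f(1)=1 ⇒ 22386
[q^13] f(1)=1,f(13)=28561 ⇒ 28562
n=14: 14·1 7·2 2·7 1·14  f→[38416+2401+16+1]=40834
d|15:{15,5,3,1}  Σf=50625+625+81+1=51332
[q^16] f(16)=65536,f(8)=4096,f(4)=256,f(2)=16,f(1)=1 ⇒ 69905

6643, 10642, 14642, 22386, 28562, 40834, 51332, 69905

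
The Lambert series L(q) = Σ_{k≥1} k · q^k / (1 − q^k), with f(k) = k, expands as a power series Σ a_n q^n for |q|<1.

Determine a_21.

[q^21] f(21)=21,f(7)=7,f(3)=3,f(1)=1 ⇒ 32

a_21 = 32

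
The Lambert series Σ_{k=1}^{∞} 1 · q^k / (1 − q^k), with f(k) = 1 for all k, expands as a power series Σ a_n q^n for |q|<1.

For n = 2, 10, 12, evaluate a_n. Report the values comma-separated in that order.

2, 4, 6

q^2  k|2↦f(k): 1:1 2:1  a_2=2
[q^10] f(1)=1,f(2)=1,f(5)=1,f(10)=1 ⇒ 4
[q^12] f(12)=1,f(6)=1,f(4)=1,f(3)=1,f(2)=1,f(1)=1 ⇒ 6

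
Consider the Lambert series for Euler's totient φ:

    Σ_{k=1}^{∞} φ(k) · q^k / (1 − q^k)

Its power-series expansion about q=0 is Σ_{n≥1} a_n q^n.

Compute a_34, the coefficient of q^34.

[q^34] φ(34)=16,φ(17)=16,φ(2)=1,φ(1)=1 ⇒ 34

a_34 = 34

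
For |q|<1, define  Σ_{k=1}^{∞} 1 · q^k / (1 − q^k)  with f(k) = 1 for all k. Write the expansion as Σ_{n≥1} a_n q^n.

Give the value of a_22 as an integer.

[q^22] f(22)=1,f(11)=1,f(2)=1,f(1)=1 ⇒ 4

a_22 = 4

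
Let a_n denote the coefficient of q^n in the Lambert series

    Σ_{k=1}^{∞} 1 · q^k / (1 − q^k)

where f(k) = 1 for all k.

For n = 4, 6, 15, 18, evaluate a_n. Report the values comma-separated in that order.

3, 4, 4, 6

n=4: 4·1 2·2 1·4  f→[1+1+1]=3
n=6: 6·1 3·2 2·3 1·6  f→[1+1+1+1]=4
q^15  k|15↦f(k): 1:1 3:1 5:1 15:1  a_15=4
q^18  k|18↦f(k): 1:1 2:1 3:1 6:1 9:1 18:1  a_18=6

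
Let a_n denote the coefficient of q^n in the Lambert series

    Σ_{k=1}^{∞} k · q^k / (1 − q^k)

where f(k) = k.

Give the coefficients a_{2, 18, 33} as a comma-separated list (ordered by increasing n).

3, 39, 48

d|2:{1,2}  Σf=1+2=3
d|18:{18,9,6,3,2,1}  Σf=18+9+6+3+2+1=39
d|33:{1,3,11,33}  Σf=1+3+11+33=48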